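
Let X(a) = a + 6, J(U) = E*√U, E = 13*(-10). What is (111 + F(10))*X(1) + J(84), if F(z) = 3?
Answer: 798 - 260*√21 ≈ -393.47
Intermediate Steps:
E = -130
J(U) = -130*√U
X(a) = 6 + a
(111 + F(10))*X(1) + J(84) = (111 + 3)*(6 + 1) - 260*√21 = 114*7 - 260*√21 = 798 - 260*√21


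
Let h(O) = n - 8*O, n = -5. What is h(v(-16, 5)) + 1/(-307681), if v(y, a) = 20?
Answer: -50767366/307681 ≈ -165.00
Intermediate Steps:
h(O) = -5 - 8*O
h(v(-16, 5)) + 1/(-307681) = (-5 - 8*20) + 1/(-307681) = (-5 - 160) - 1/307681 = -165 - 1/307681 = -50767366/307681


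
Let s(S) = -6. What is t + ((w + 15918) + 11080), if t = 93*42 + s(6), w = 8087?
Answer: 38985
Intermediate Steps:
t = 3900 (t = 93*42 - 6 = 3906 - 6 = 3900)
t + ((w + 15918) + 11080) = 3900 + ((8087 + 15918) + 11080) = 3900 + (24005 + 11080) = 3900 + 35085 = 38985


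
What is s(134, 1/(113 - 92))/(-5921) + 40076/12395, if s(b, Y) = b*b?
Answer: 14725376/73390795 ≈ 0.20064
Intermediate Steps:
s(b, Y) = b²
s(134, 1/(113 - 92))/(-5921) + 40076/12395 = 134²/(-5921) + 40076/12395 = 17956*(-1/5921) + 40076*(1/12395) = -17956/5921 + 40076/12395 = 14725376/73390795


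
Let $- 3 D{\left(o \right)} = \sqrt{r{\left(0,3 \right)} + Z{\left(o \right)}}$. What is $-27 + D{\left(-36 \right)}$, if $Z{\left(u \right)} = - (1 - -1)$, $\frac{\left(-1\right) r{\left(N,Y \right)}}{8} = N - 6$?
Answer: $-27 - \frac{\sqrt{46}}{3} \approx -29.261$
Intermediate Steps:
$r{\left(N,Y \right)} = 48 - 8 N$ ($r{\left(N,Y \right)} = - 8 \left(N - 6\right) = - 8 \left(-6 + N\right) = 48 - 8 N$)
$Z{\left(u \right)} = -2$ ($Z{\left(u \right)} = - (1 + 1) = \left(-1\right) 2 = -2$)
$D{\left(o \right)} = - \frac{\sqrt{46}}{3}$ ($D{\left(o \right)} = - \frac{\sqrt{\left(48 - 0\right) - 2}}{3} = - \frac{\sqrt{\left(48 + 0\right) - 2}}{3} = - \frac{\sqrt{48 - 2}}{3} = - \frac{\sqrt{46}}{3}$)
$-27 + D{\left(-36 \right)} = -27 - \frac{\sqrt{46}}{3}$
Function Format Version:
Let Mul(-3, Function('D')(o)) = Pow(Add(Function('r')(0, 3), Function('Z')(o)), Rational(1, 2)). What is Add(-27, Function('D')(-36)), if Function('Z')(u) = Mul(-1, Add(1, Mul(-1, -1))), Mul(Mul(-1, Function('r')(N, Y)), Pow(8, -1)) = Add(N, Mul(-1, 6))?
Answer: Add(-27, Mul(Rational(-1, 3), Pow(46, Rational(1, 2)))) ≈ -29.261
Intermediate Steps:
Function('r')(N, Y) = Add(48, Mul(-8, N)) (Function('r')(N, Y) = Mul(-8, Add(N, Mul(-1, 6))) = Mul(-8, Add(N, -6)) = Mul(-8, Add(-6, N)) = Add(48, Mul(-8, N)))
Function('Z')(u) = -2 (Function('Z')(u) = Mul(-1, Add(1, 1)) = Mul(-1, 2) = -2)
Function('D')(o) = Mul(Rational(-1, 3), Pow(46, Rational(1, 2))) (Function('D')(o) = Mul(Rational(-1, 3), Pow(Add(Add(48, Mul(-8, 0)), -2), Rational(1, 2))) = Mul(Rational(-1, 3), Pow(Add(Add(48, 0), -2), Rational(1, 2))) = Mul(Rational(-1, 3), Pow(Add(48, -2), Rational(1, 2))) = Mul(Rational(-1, 3), Pow(46, Rational(1, 2))))
Add(-27, Function('D')(-36)) = Add(-27, Mul(Rational(-1, 3), Pow(46, Rational(1, 2))))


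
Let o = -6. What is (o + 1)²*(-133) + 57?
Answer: -3268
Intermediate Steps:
(o + 1)²*(-133) + 57 = (-6 + 1)²*(-133) + 57 = (-5)²*(-133) + 57 = 25*(-133) + 57 = -3325 + 57 = -3268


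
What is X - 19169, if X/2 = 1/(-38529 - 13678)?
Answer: -1000755985/52207 ≈ -19169.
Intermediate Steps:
X = -2/52207 (X = 2/(-38529 - 13678) = 2/(-52207) = 2*(-1/52207) = -2/52207 ≈ -3.8309e-5)
X - 19169 = -2/52207 - 19169 = -1000755985/52207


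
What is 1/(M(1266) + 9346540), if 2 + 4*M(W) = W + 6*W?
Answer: 1/9348755 ≈ 1.0697e-7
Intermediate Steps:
M(W) = -1/2 + 7*W/4 (M(W) = -1/2 + (W + 6*W)/4 = -1/2 + (7*W)/4 = -1/2 + 7*W/4)
1/(M(1266) + 9346540) = 1/((-1/2 + (7/4)*1266) + 9346540) = 1/((-1/2 + 4431/2) + 9346540) = 1/(2215 + 9346540) = 1/9348755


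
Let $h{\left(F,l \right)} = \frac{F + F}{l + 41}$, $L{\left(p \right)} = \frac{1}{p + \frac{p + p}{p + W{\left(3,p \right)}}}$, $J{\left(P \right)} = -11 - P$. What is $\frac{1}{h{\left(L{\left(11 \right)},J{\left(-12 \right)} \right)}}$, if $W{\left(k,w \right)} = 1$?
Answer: $\frac{539}{2} \approx 269.5$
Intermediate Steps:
$L{\left(p \right)} = \frac{1}{p + \frac{2 p}{1 + p}}$ ($L{\left(p \right)} = \frac{1}{p + \frac{p + p}{p + 1}} = \frac{1}{p + \frac{2 p}{1 + p}}$)
$h{\left(F,l \right)} = \frac{2 F}{41 + l}$
$\frac{1}{h{\left(L{\left(11 \right)},J{\left(-12 \right)} \right)}} = \frac{1}{2 \frac{1 + 11}{11 \left(3 + 11\right)} \frac{1}{41 - -1}} = \frac{1}{2 \cdot \frac{1}{11} \cdot \frac{1}{14} \cdot 12 \frac{1}{41 + \left(-11 + 12\right)}} = \frac{1}{2 \cdot \frac{1}{11} \cdot \frac{1}{14} \cdot 12 \frac{1}{41 + 1}} = \frac{1}{2 \cdot \frac{6}{77} \cdot \frac{1}{42}} = \frac{1}{\frac{2}{539}} = \frac{539}{2}$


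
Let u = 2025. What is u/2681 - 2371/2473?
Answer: -1348826/6630113 ≈ -0.20344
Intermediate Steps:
u/2681 - 2371/2473 = 2025/2681 - 2371/2473 = -1348826/6630113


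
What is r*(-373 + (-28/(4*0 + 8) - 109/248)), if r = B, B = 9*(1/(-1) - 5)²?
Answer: -7571961/62 ≈ -1.2213e+5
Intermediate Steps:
B = 324 (B = 9*(1*(-1) - 5)² = 9*(-1 - 5)² = 9*(-6)² = 9*36 = 324)
r = 324
r*(-373 + (-28/(4*0 + 8) - 109/248)) = 324*(-373 + (-28/(4*0 + 8) - 109/248)) = 324*(-373 + (-28/(0 + 8) - 109*1/248)) = 324*(-373 + (-28/8 - 109/248)) = 324*(-373 + (-28*⅛ - 109/248)) = 324*(-373 + (-7/2 - 109/248)) = 324*(-373 - 977/248) = 324*(-93481/248) = -7571961/62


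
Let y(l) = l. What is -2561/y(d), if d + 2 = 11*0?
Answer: 2561/2 ≈ 1280.5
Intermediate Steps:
d = -2 (d = -2 + 11*0 = -2 + 0 = -2)
-2561/y(d) = -2561/(-2) = -2561*(-½) = 2561/2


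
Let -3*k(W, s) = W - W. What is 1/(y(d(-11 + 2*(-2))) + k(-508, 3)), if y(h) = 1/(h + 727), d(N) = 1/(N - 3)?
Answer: 13085/18 ≈ 726.94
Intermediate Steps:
d(N) = 1/(-3 + N)
y(h) = 1/(727 + h)
k(W, s) = 0 (k(W, s) = -(W - W)/3 = -⅓*0 = 0)
1/(y(d(-11 + 2*(-2))) + k(-508, 3)) = 1/(1/(727 + 1/(-3 + (-11 + 2*(-2)))) + 0) = 1/(1/(727 + 1/(-3 + (-11 - 4))) + 0) = 1/(1/(727 + 1/(-3 - 15)) + 0) = 1/(1/(727 + 1/(-18)) + 0) = 1/(1/(727 - 1/18) + 0) = 1/(1/(13085/18) + 0) = 1/(18/13085 + 0) = 1/(18/13085) = 13085/18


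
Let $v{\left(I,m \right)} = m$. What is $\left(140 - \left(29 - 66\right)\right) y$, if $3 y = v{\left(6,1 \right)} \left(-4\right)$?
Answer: $-236$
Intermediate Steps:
$y = - \frac{4}{3}$ ($y = \frac{1 \left(-4\right)}{3} = \frac{1}{3} \left(-4\right) = - \frac{4}{3} \approx -1.3333$)
$\left(140 - \left(29 - 66\right)\right) y = \left(140 - \left(29 - 66\right)\right) \left(- \frac{4}{3}\right) = \left(140 - -37\right) \left(- \frac{4}{3}\right) = \left(140 + 37\right) \left(- \frac{4}{3}\right) = 177 \left(- \frac{4}{3}\right) = -236$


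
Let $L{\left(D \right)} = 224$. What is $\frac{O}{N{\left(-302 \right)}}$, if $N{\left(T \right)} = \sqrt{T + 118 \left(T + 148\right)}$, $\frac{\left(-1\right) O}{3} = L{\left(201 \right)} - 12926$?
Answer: $- \frac{6351 i \sqrt{18474}}{3079} \approx - 280.36 i$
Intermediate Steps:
$O = 38106$ ($O = - 3 \left(224 - 12926\right) = \left(-3\right) \left(-12702\right) = 38106$)
$N{\left(T \right)} = \sqrt{17464 + 119 T}$ ($N{\left(T \right)} = \sqrt{T + 118 \left(148 + T\right)} = \sqrt{T + \left(17464 + 118 T\right)} = \sqrt{17464 + 119 T}$)
$\frac{O}{N{\left(-302 \right)}} = \frac{38106}{\sqrt{17464 + 119 \left(-302\right)}} = \frac{38106}{\sqrt{17464 - 35938}} = \frac{38106}{\sqrt{-18474}} = \frac{38106}{i \sqrt{18474}} = 38106 \left(- \frac{i \sqrt{18474}}{18474}\right) = - \frac{6351 i \sqrt{18474}}{3079}$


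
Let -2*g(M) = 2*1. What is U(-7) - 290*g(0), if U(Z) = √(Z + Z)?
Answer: 290 + I*√14 ≈ 290.0 + 3.7417*I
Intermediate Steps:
U(Z) = √2*√Z (U(Z) = √(2*Z) = √2*√Z)
g(M) = -1
U(-7) - 290*g(0) = √2*√(-7) - 290*(-1) = √2*(I*√7) + 290 = I*√14 + 290 = 290 + I*√14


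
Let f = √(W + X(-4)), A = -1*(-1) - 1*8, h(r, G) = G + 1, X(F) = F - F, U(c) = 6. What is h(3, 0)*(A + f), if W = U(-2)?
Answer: -7 + √6 ≈ -4.5505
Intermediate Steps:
W = 6
X(F) = 0
h(r, G) = 1 + G
A = -7 (A = 1 - 8 = -7)
f = √6 (f = √(6 + 0) = √6 ≈ 2.4495)
h(3, 0)*(A + f) = (1 + 0)*(-7 + √6) = 1*(-7 + √6) = -7 + √6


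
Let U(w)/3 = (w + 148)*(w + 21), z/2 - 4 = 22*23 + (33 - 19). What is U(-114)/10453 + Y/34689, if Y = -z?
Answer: -340014598/362604117 ≈ -0.93770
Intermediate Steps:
z = 1048 (z = 8 + 2*(22*23 + (33 - 19)) = 8 + 2*(506 + 14) = 8 + 2*520 = 8 + 1040 = 1048)
U(w) = 3*(21 + w)*(148 + w) (U(w) = 3*((w + 148)*(w + 21)) = 3*((148 + w)*(21 + w)) = 3*((21 + w)*(148 + w)) = 3*(21 + w)*(148 + w))
Y = -1048 (Y = -1*1048 = -1048)
U(-114)/10453 + Y/34689 = (9324 + 3*(-114)**2 + 507*(-114))/10453 - 1048/34689 = (9324 + 3*12996 - 57798)*(1/10453) - 1048*1/34689 = (9324 + 38988 - 57798)*(1/10453) - 1048/34689 = -9486*1/10453 - 1048/34689 = -9486/10453 - 1048/34689 = -340014598/362604117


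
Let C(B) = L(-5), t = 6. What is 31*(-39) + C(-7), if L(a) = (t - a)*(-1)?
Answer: -1220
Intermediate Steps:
L(a) = -6 + a (L(a) = (6 - a)*(-1) = -6 + a)
C(B) = -11 (C(B) = -6 - 5 = -11)
31*(-39) + C(-7) = 31*(-39) - 11 = -1209 - 11 = -1220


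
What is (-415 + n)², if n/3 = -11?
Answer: 200704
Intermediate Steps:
n = -33 (n = 3*(-11) = -33)
(-415 + n)² = (-415 - 33)² = (-448)² = 200704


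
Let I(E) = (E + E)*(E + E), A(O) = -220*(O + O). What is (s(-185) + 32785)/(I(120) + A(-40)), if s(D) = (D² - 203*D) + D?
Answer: 5219/3760 ≈ 1.3880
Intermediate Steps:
A(O) = -440*O
I(E) = 4*E² (I(E) = (2*E)*(2*E) = 4*E²)
s(D) = D² - 202*D
(s(-185) + 32785)/(I(120) + A(-40)) = (-185*(-202 - 185) + 32785)/(4*120² - 440*(-40)) = (-185*(-387) + 32785)/(4*14400 + 17600) = (71595 + 32785)/(57600 + 17600) = 104380/75200 = 104380*(1/75200) = 5219/3760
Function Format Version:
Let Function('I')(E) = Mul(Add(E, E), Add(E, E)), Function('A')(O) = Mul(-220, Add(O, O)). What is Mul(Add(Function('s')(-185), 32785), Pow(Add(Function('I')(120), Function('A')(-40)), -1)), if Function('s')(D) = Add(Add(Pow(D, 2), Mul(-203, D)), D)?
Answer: Rational(5219, 3760) ≈ 1.3880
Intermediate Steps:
Function('A')(O) = Mul(-440, O) (Function('A')(O) = Mul(-220, Mul(2, O)) = Mul(-440, O))
Function('I')(E) = Mul(4, Pow(E, 2)) (Function('I')(E) = Mul(Mul(2, E), Mul(2, E)) = Mul(4, Pow(E, 2)))
Function('s')(D) = Add(Pow(D, 2), Mul(-202, D))
Mul(Add(Function('s')(-185), 32785), Pow(Add(Function('I')(120), Function('A')(-40)), -1)) = Mul(Add(Mul(-185, Add(-202, -185)), 32785), Pow(Add(Mul(4, Pow(120, 2)), Mul(-440, -40)), -1)) = Mul(Add(Mul(-185, -387), 32785), Pow(Add(Mul(4, 14400), 17600), -1)) = Mul(Add(71595, 32785), Pow(Add(57600, 17600), -1)) = Mul(104380, Pow(75200, -1)) = Mul(104380, Rational(1, 75200)) = Rational(5219, 3760)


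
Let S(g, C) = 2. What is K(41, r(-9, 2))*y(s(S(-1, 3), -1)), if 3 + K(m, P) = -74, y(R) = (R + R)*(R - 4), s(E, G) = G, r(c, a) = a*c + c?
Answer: -770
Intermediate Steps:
r(c, a) = c + a*c
y(R) = 2*R*(-4 + R) (y(R) = (2*R)*(-4 + R) = 2*R*(-4 + R))
K(m, P) = -77 (K(m, P) = -3 - 74 = -77)
K(41, r(-9, 2))*y(s(S(-1, 3), -1)) = -154*(-1)*(-4 - 1) = -154*(-1)*(-5) = -77*10 = -770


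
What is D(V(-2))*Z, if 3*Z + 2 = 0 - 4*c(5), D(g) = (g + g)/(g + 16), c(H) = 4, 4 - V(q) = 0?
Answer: -12/5 ≈ -2.4000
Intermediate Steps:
V(q) = 4 (V(q) = 4 - 1*0 = 4 + 0 = 4)
D(g) = 2*g/(16 + g) (D(g) = (2*g)/(16 + g) = 2*g/(16 + g))
Z = -6 (Z = -2/3 + (0 - 4*4)/3 = -2/3 + (0 - 16)/3 = -2/3 + (1/3)*(-16) = -2/3 - 16/3 = -6)
D(V(-2))*Z = (2*4/(16 + 4))*(-6) = (2*4/20)*(-6) = (2*4*(1/20))*(-6) = (2/5)*(-6) = -12/5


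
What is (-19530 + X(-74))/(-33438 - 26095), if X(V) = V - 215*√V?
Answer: 19604/59533 + 215*I*√74/59533 ≈ 0.3293 + 0.031067*I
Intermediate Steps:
(-19530 + X(-74))/(-33438 - 26095) = (-19530 + (-74 - 215*I*√74))/(-33438 - 26095) = (-19530 + (-74 - 215*I*√74))/(-59533) = (-19530 + (-74 - 215*I*√74))*(-1/59533) = (-19604 - 215*I*√74)*(-1/59533) = 19604/59533 + 215*I*√74/59533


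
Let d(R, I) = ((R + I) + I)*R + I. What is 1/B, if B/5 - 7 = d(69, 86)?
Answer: 1/83610 ≈ 1.1960e-5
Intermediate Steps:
d(R, I) = I + R*(R + 2*I) (d(R, I) = ((I + R) + I)*R + I = (R + 2*I)*R + I = R*(R + 2*I) + I = I + R*(R + 2*I))
B = 83610 (B = 35 + 5*(86 + 69**2 + 2*86*69) = 35 + 5*(86 + 4761 + 11868) = 35 + 5*16715 = 35 + 83575 = 83610)
1/B = 1/83610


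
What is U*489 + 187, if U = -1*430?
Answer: -210083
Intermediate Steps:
U = -430
U*489 + 187 = -430*489 + 187 = -210270 + 187 = -210083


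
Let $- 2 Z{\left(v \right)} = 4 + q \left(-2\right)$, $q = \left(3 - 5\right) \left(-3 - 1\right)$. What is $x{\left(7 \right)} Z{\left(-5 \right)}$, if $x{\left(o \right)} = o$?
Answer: $42$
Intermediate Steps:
$q = 8$ ($q = \left(-2\right) \left(-4\right) = 8$)
$Z{\left(v \right)} = 6$ ($Z{\left(v \right)} = - \frac{4 + 8 \left(-2\right)}{2} = - \frac{4 - 16}{2} = \left(- \frac{1}{2}\right) \left(-12\right) = 6$)
$x{\left(7 \right)} Z{\left(-5 \right)} = 7 \cdot 6 = 42$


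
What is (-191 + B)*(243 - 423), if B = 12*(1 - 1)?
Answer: 34380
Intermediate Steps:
B = 0 (B = 12*0 = 0)
(-191 + B)*(243 - 423) = (-191 + 0)*(243 - 423) = -191*(-180) = 34380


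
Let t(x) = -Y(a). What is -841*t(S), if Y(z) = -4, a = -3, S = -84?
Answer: -3364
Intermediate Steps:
t(x) = 4 (t(x) = -1*(-4) = 4)
-841*t(S) = -841*4 = -3364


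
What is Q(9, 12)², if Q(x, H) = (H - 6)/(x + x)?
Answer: ⅑ ≈ 0.11111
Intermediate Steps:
Q(x, H) = (-6 + H)/(2*x) (Q(x, H) = (-6 + H)/((2*x)) = (-6 + H)*(1/(2*x)) = (-6 + H)/(2*x))
Q(9, 12)² = ((½)*(-6 + 12)/9)² = ((½)*(⅑)*6)² = (⅓)² = ⅑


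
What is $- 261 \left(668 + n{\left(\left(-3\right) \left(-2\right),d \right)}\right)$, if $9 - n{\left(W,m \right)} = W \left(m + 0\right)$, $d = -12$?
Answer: $-195489$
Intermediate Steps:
$n{\left(W,m \right)} = 9 - W m$ ($n{\left(W,m \right)} = 9 - W \left(m + 0\right) = 9 - W m$)
$- 261 \left(668 + n{\left(\left(-3\right) \left(-2\right),d \right)}\right) = - 261 \left(668 - \left(-9 + \left(-3\right) \left(-2\right) \left(-12\right)\right)\right) = - 261 \left(668 - \left(-9 + 6 \left(-12\right)\right)\right) = - 261 \left(668 + \left(9 + 72\right)\right) = - 261 \left(668 + 81\right) = \left(-261\right) 749 = -195489$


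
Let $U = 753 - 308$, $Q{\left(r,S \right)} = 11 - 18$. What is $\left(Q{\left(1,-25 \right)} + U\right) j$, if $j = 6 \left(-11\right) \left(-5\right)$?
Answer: $144540$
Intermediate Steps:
$Q{\left(r,S \right)} = -7$
$j = 330$ ($j = \left(-66\right) \left(-5\right) = 330$)
$U = 445$
$\left(Q{\left(1,-25 \right)} + U\right) j = \left(-7 + 445\right) 330 = 438 \cdot 330 = 144540$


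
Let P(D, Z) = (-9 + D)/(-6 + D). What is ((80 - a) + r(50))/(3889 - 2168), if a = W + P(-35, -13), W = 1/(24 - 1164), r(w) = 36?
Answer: 5371721/80439540 ≈ 0.066780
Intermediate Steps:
P(D, Z) = (-9 + D)/(-6 + D)
W = -1/1140 (W = 1/(-1140) = -1/1140 ≈ -0.00087719)
a = 50119/46740 (a = -1/1140 + (-9 - 35)/(-6 - 35) = -1/1140 - 44/(-41) = -1/1140 - 1/41*(-44) = -1/1140 + 44/41 = 50119/46740 ≈ 1.0723)
((80 - a) + r(50))/(3889 - 2168) = ((80 - 1*50119/46740) + 36)/(3889 - 2168) = ((80 - 50119/46740) + 36)/1721 = (3689081/46740 + 36)*(1/1721) = (5371721/46740)*(1/1721) = 5371721/80439540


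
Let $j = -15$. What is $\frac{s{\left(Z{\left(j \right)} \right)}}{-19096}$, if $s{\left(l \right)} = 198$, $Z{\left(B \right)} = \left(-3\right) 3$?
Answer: $- \frac{9}{868} \approx -0.010369$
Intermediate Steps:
$Z{\left(B \right)} = -9$
$\frac{s{\left(Z{\left(j \right)} \right)}}{-19096} = \frac{198}{-19096} = 198 \left(- \frac{1}{19096}\right) = - \frac{9}{868}$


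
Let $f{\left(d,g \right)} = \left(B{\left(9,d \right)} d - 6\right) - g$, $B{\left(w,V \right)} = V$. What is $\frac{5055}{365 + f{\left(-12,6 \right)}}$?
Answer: $\frac{5055}{497} \approx 10.171$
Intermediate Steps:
$f{\left(d,g \right)} = -6 + d^{2} - g$ ($f{\left(d,g \right)} = \left(d d - 6\right) - g = \left(d^{2} - 6\right) - g = \left(-6 + d^{2}\right) - g = -6 + d^{2} - g$)
$\frac{5055}{365 + f{\left(-12,6 \right)}} = \frac{5055}{365 - \left(12 - 144\right)} = \frac{5055}{365 - -132} = \frac{5055}{365 + 132} = \frac{5055}{497}$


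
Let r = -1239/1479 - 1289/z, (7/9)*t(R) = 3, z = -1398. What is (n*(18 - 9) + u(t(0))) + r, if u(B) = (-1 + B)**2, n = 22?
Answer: 6965286875/33771486 ≈ 206.25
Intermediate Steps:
t(R) = 27/7 (t(R) = (9/7)*3 = 27/7)
r = 58103/689214 (r = -1239/1479 - 1289/(-1398) = -1239*1/1479 - 1289*(-1/1398) = -413/493 + 1289/1398 = 58103/689214 ≈ 0.084303)
(n*(18 - 9) + u(t(0))) + r = (22*(18 - 9) + (-1 + 27/7)**2) + 58103/689214 = (22*9 + (20/7)**2) + 58103/689214 = (198 + 400/49) + 58103/689214 = 10102/49 + 58103/689214 = 6965286875/33771486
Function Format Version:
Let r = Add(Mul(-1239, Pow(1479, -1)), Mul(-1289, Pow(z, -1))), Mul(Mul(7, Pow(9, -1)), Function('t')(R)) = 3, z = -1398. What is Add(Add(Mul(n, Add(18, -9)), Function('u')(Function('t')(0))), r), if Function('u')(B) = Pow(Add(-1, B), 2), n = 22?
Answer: Rational(6965286875, 33771486) ≈ 206.25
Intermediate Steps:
Function('t')(R) = Rational(27, 7) (Function('t')(R) = Mul(Rational(9, 7), 3) = Rational(27, 7))
r = Rational(58103, 689214) (r = Add(Mul(-1239, Pow(1479, -1)), Mul(-1289, Pow(-1398, -1))) = Add(Mul(-1239, Rational(1, 1479)), Mul(-1289, Rational(-1, 1398))) = Add(Rational(-413, 493), Rational(1289, 1398)) = Rational(58103, 689214) ≈ 0.084303)
Add(Add(Mul(n, Add(18, -9)), Function('u')(Function('t')(0))), r) = Add(Add(Mul(22, Add(18, -9)), Pow(Add(-1, Rational(27, 7)), 2)), Rational(58103, 689214)) = Add(Add(Mul(22, 9), Pow(Rational(20, 7), 2)), Rational(58103, 689214)) = Add(Add(198, Rational(400, 49)), Rational(58103, 689214)) = Add(Rational(10102, 49), Rational(58103, 689214)) = Rational(6965286875, 33771486)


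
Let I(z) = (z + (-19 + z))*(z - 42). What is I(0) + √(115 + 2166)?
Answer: 798 + √2281 ≈ 845.76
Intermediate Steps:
I(z) = (-42 + z)*(-19 + 2*z) (I(z) = (-19 + 2*z)*(-42 + z) = (-42 + z)*(-19 + 2*z))
I(0) + √(115 + 2166) = (798 - 103*0 + 2*0²) + √(115 + 2166) = (798 + 0 + 2*0) + √2281 = (798 + 0 + 0) + √2281 = 798 + √2281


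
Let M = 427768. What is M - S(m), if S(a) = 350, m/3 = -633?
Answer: 427418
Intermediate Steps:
m = -1899 (m = 3*(-633) = -1899)
M - S(m) = 427768 - 1*350 = 427768 - 350 = 427418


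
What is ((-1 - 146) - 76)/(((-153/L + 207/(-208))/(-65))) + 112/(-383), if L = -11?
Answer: 12698717216/11316501 ≈ 1122.1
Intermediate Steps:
((-1 - 146) - 76)/(((-153/L + 207/(-208))/(-65))) + 112/(-383) = ((-1 - 146) - 76)/(((-153/(-11) + 207/(-208))/(-65))) + 112/(-383) = (-147 - 76)/(((-153*(-1/11) + 207*(-1/208))*(-1/65))) + 112*(-1/383) = -223*(-65/(153/11 - 207/208)) - 112/383 = -223/((29547/2288)*(-1/65)) - 112/383 = -223/(-29547/148720) - 112/383 = -223*(-148720/29547) - 112/383 = 33164560/29547 - 112/383 = 12698717216/11316501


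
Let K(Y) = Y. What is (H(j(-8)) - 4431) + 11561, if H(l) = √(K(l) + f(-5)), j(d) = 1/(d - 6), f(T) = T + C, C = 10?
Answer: 7130 + √966/14 ≈ 7132.2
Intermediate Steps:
f(T) = 10 + T (f(T) = T + 10 = 10 + T)
j(d) = 1/(-6 + d)
H(l) = √(5 + l) (H(l) = √(l + (10 - 5)) = √(l + 5) = √(5 + l))
(H(j(-8)) - 4431) + 11561 = (√(5 + 1/(-6 - 8)) - 4431) + 11561 = (√(5 + 1/(-14)) - 4431) + 11561 = (√(5 - 1/14) - 4431) + 11561 = (√(69/14) - 4431) + 11561 = (√966/14 - 4431) + 11561 = (-4431 + √966/14) + 11561 = 7130 + √966/14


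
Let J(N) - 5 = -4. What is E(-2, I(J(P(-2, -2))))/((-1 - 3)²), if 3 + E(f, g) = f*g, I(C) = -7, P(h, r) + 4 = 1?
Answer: 11/16 ≈ 0.68750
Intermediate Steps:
P(h, r) = -3 (P(h, r) = -4 + 1 = -3)
J(N) = 1 (J(N) = 5 - 4 = 1)
E(f, g) = -3 + f*g
E(-2, I(J(P(-2, -2))))/((-1 - 3)²) = (-3 - 2*(-7))/((-1 - 3)²) = (-3 + 14)/((-4)²) = 11/16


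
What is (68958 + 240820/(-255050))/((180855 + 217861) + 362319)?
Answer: 1758749708/19410197675 ≈ 0.090610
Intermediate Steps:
(68958 + 240820/(-255050))/((180855 + 217861) + 362319) = (68958 + 240820*(-1/255050))/(398716 + 362319) = (68958 - 24082/25505)/761035 = (1758749708/25505)*(1/761035) = 1758749708/19410197675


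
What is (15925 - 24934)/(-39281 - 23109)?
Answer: 9009/62390 ≈ 0.14440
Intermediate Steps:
(15925 - 24934)/(-39281 - 23109) = -9009/(-62390) = -9009*(-1/62390) = 9009/62390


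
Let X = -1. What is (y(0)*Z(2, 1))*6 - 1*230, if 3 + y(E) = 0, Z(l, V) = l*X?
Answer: -194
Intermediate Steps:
Z(l, V) = -l (Z(l, V) = l*(-1) = -l)
y(E) = -3 (y(E) = -3 + 0 = -3)
(y(0)*Z(2, 1))*6 - 1*230 = -(-3)*2*6 - 1*230 = -3*(-2)*6 - 230 = 6*6 - 230 = 36 - 230 = -194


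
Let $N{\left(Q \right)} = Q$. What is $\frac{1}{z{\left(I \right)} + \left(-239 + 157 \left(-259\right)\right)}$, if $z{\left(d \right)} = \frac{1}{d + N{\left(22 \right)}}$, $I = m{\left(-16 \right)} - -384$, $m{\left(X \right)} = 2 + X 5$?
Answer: $- \frac{328}{13415855} \approx -2.4449 \cdot 10^{-5}$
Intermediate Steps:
$m{\left(X \right)} = 2 + 5 X$
$I = 306$ ($I = \left(2 + 5 \left(-16\right)\right) - -384 = \left(2 - 80\right) + 384 = -78 + 384 = 306$)
$z{\left(d \right)} = \frac{1}{22 + d}$ ($z{\left(d \right)} = \frac{1}{d + 22} = \frac{1}{22 + d}$)
$\frac{1}{z{\left(I \right)} + \left(-239 + 157 \left(-259\right)\right)} = \frac{1}{\frac{1}{22 + 306} + \left(-239 + 157 \left(-259\right)\right)} = \frac{1}{\frac{1}{328} - 40902} = \frac{1}{- \frac{13415855}{328}} = - \frac{328}{13415855}$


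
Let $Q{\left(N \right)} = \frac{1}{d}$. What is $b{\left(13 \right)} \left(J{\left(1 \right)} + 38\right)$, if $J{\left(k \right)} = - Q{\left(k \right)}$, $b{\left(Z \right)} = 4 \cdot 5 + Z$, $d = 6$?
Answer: $\frac{2497}{2} \approx 1248.5$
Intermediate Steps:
$Q{\left(N \right)} = \frac{1}{6}$
$b{\left(Z \right)} = 20 + Z$
$J{\left(k \right)} = - \frac{1}{6}$ ($J{\left(k \right)} = \left(-1\right) \frac{1}{6} = - \frac{1}{6}$)
$b{\left(13 \right)} \left(J{\left(1 \right)} + 38\right) = \left(20 + 13\right) \left(- \frac{1}{6} + 38\right) = 33 \cdot \frac{227}{6} = \frac{2497}{2}$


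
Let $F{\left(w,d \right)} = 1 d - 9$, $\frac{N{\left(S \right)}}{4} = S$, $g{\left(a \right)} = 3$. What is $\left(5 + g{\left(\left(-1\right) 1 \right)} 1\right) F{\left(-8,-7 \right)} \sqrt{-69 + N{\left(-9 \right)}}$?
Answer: $- 128 i \sqrt{105} \approx - 1311.6 i$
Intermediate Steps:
$N{\left(S \right)} = 4 S$
$F{\left(w,d \right)} = -9 + d$ ($F{\left(w,d \right)} = d - 9 = -9 + d$)
$\left(5 + g{\left(\left(-1\right) 1 \right)} 1\right) F{\left(-8,-7 \right)} \sqrt{-69 + N{\left(-9 \right)}} = \left(5 + 3 \cdot 1\right) \left(-9 - 7\right) \sqrt{-69 + 4 \left(-9\right)} = \left(5 + 3\right) \left(-16\right) \sqrt{-69 - 36} = 8 \left(-16\right) \sqrt{-105} = - 128 i \sqrt{105}$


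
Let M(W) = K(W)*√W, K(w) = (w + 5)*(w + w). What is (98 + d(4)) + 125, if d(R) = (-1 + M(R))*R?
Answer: 795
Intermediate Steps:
K(w) = 2*w*(5 + w) (K(w) = (5 + w)*(2*w) = 2*w*(5 + w))
M(W) = 2*W^(3/2)*(5 + W) (M(W) = (2*W*(5 + W))*√W = 2*W^(3/2)*(5 + W))
d(R) = R*(-1 + 2*R^(3/2)*(5 + R)) (d(R) = (-1 + 2*R^(3/2)*(5 + R))*R = R*(-1 + 2*R^(3/2)*(5 + R)))
(98 + d(4)) + 125 = (98 + 4*(-1 + 2*4^(3/2)*(5 + 4))) + 125 = (98 + 4*(-1 + 2*8*9)) + 125 = (98 + 4*(-1 + 144)) + 125 = (98 + 4*143) + 125 = (98 + 572) + 125 = 670 + 125 = 795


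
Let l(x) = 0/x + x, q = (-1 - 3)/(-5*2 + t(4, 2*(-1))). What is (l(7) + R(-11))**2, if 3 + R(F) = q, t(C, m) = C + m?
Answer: 81/4 ≈ 20.250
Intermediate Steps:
q = 1/2 (q = (-1 - 3)/(-5*2 + (4 + 2*(-1))) = -4/(-10 + (4 - 2)) = -4/(-10 + 2) = -4/(-8) = -4*(-1/8) = 1/2 ≈ 0.50000)
R(F) = -5/2 (R(F) = -3 + 1/2 = -5/2)
l(x) = x (l(x) = 0 + x = x)
(l(7) + R(-11))**2 = (7 - 5/2)**2 = (9/2)**2 = 81/4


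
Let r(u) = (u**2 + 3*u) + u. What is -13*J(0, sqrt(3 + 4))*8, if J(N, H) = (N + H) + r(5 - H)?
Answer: -5408 + 1352*sqrt(7) ≈ -1830.9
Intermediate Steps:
r(u) = u**2 + 4*u
J(N, H) = H + N + (5 - H)*(9 - H) (J(N, H) = (N + H) + (5 - H)*(4 + (5 - H)) = (H + N) + (5 - H)*(9 - H) = H + N + (5 - H)*(9 - H))
-13*J(0, sqrt(3 + 4))*8 = -13*(sqrt(3 + 4) + 0 + (-9 + sqrt(3 + 4))*(-5 + sqrt(3 + 4)))*8 = -13*(sqrt(7) + 0 + (-9 + sqrt(7))*(-5 + sqrt(7)))*8 = -13*(sqrt(7) + (-9 + sqrt(7))*(-5 + sqrt(7)))*8 = (-13*sqrt(7) - 13*(-9 + sqrt(7))*(-5 + sqrt(7)))*8 = -104*sqrt(7) - 104*(-9 + sqrt(7))*(-5 + sqrt(7))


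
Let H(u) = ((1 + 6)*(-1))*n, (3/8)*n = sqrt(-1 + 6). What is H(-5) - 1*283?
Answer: -283 - 56*sqrt(5)/3 ≈ -324.74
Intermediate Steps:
n = 8*sqrt(5)/3 (n = 8*sqrt(-1 + 6)/3 = 8*sqrt(5)/3 ≈ 5.9628)
H(u) = -56*sqrt(5)/3 (H(u) = ((1 + 6)*(-1))*(8*sqrt(5)/3) = (7*(-1))*(8*sqrt(5)/3) = -56*sqrt(5)/3)
H(-5) - 1*283 = -56*sqrt(5)/3 - 1*283 = -56*sqrt(5)/3 - 283 = -283 - 56*sqrt(5)/3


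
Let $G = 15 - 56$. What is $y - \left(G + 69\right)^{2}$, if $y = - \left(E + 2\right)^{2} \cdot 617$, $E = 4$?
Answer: $-22996$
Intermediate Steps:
$G = -41$ ($G = 15 - 56 = -41$)
$y = -22212$ ($y = - \left(4 + 2\right)^{2} \cdot 617 = - 6^{2} \cdot 617 = - 36 \cdot 617 = \left(-1\right) 22212 = -22212$)
$y - \left(G + 69\right)^{2} = -22212 - \left(-41 + 69\right)^{2} = -22212 - 28^{2} = -22212 - 784 = -22996$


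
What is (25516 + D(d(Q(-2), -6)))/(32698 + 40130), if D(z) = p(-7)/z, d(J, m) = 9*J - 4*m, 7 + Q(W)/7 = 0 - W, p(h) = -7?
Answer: 7425163/21192948 ≈ 0.35036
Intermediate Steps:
Q(W) = -49 - 7*W (Q(W) = -49 + 7*(0 - W) = -49 + 7*(-W) = -49 - 7*W)
d(J, m) = -4*m + 9*J
D(z) = -7/z
(25516 + D(d(Q(-2), -6)))/(32698 + 40130) = (25516 - 7/(-4*(-6) + 9*(-49 - 7*(-2))))/(32698 + 40130) = (25516 - 7/(24 + 9*(-49 + 14)))/72828 = (25516 - 7/(24 + 9*(-35)))*(1/72828) = (25516 - 7/(24 - 315))*(1/72828) = (25516 - 7/(-291))*(1/72828) = (25516 - 7*(-1/291))*(1/72828) = (25516 + 7/291)*(1/72828) = (7425163/291)*(1/72828) = 7425163/21192948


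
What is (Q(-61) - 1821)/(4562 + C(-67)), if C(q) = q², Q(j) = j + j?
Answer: -1943/9051 ≈ -0.21467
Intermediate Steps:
Q(j) = 2*j
(Q(-61) - 1821)/(4562 + C(-67)) = (2*(-61) - 1821)/(4562 + (-67)²) = (-122 - 1821)/(4562 + 4489) = -1943/9051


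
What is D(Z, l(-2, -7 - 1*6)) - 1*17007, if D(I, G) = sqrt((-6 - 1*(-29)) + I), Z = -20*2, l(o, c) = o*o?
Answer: -17007 + I*sqrt(17) ≈ -17007.0 + 4.1231*I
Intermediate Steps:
l(o, c) = o**2
Z = -40
D(I, G) = sqrt(23 + I) (D(I, G) = sqrt((-6 + 29) + I) = sqrt(23 + I))
D(Z, l(-2, -7 - 1*6)) - 1*17007 = sqrt(23 - 40) - 1*17007 = sqrt(-17) - 17007 = I*sqrt(17) - 17007 = -17007 + I*sqrt(17)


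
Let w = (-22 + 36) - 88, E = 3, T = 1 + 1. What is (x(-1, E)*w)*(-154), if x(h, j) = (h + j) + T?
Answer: 45584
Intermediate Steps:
T = 2
w = -74 (w = 14 - 88 = -74)
x(h, j) = 2 + h + j (x(h, j) = (h + j) + 2 = 2 + h + j)
(x(-1, E)*w)*(-154) = ((2 - 1 + 3)*(-74))*(-154) = (4*(-74))*(-154) = -296*(-154) = 45584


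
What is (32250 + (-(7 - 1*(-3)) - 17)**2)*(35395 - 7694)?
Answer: 913551279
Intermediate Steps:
(32250 + (-(7 - 1*(-3)) - 17)**2)*(35395 - 7694) = (32250 + (-(7 + 3) - 17)**2)*27701 = (32250 + (-10 - 17)**2)*27701 = (32250 + (-27)**2)*27701 = (32250 + 729)*27701 = 32979*27701 = 913551279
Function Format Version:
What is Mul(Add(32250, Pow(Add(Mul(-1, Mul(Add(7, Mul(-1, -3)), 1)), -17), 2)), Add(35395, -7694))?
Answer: 913551279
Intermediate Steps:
Mul(Add(32250, Pow(Add(Mul(-1, Mul(Add(7, Mul(-1, -3)), 1)), -17), 2)), Add(35395, -7694)) = Mul(Add(32250, Pow(Add(Mul(-1, Mul(Add(7, 3), 1)), -17), 2)), 27701) = Mul(Add(32250, Pow(Add(Mul(-1, Mul(10, 1)), -17), 2)), 27701) = Mul(Add(32250, Pow(Add(Mul(-1, 10), -17), 2)), 27701) = Mul(Add(32250, Pow(Add(-10, -17), 2)), 27701) = Mul(Add(32250, Pow(-27, 2)), 27701) = Mul(Add(32250, 729), 27701) = Mul(32979, 27701) = 913551279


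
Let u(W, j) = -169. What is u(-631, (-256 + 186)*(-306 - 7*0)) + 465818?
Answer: 465649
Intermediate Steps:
u(-631, (-256 + 186)*(-306 - 7*0)) + 465818 = -169 + 465818 = 465649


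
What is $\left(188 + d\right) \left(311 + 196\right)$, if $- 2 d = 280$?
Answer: $24336$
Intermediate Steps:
$d = -140$ ($d = \left(- \frac{1}{2}\right) 280 = -140$)
$\left(188 + d\right) \left(311 + 196\right) = \left(188 - 140\right) \left(311 + 196\right) = 48 \cdot 507 = 24336$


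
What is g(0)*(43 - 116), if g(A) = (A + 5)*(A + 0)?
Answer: 0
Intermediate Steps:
g(A) = A*(5 + A) (g(A) = (5 + A)*A = A*(5 + A))
g(0)*(43 - 116) = (0*(5 + 0))*(43 - 116) = (0*5)*(-73) = 0*(-73) = 0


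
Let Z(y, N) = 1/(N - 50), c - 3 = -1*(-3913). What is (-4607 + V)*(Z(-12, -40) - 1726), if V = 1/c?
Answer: 2802508689751/352440 ≈ 7.9517e+6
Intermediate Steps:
c = 3916 (c = 3 - 1*(-3913) = 3 + 3913 = 3916)
Z(y, N) = 1/(-50 + N)
V = 1/3916 ≈ 0.00025536
(-4607 + V)*(Z(-12, -40) - 1726) = (-4607 + 1/3916)*(1/(-50 - 40) - 1726) = -18041011*(1/(-90) - 1726)/3916 = -18041011*(-1/90 - 1726)/3916 = -18041011/3916*(-155341/90) = 2802508689751/352440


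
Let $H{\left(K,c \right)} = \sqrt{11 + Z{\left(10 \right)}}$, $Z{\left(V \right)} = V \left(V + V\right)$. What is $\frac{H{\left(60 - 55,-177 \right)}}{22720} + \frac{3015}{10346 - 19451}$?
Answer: $- \frac{201}{607} + \frac{\sqrt{211}}{22720} \approx -0.3305$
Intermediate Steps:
$Z{\left(V \right)} = 2 V^{2}$ ($Z{\left(V \right)} = V 2 V = 2 V^{2}$)
$H{\left(K,c \right)} = \sqrt{211}$ ($H{\left(K,c \right)} = \sqrt{11 + 2 \cdot 10^{2}} = \sqrt{11 + 2 \cdot 100} = \sqrt{11 + 200} = \sqrt{211}$)
$\frac{H{\left(60 - 55,-177 \right)}}{22720} + \frac{3015}{10346 - 19451} = \frac{\sqrt{211}}{22720} + \frac{3015}{10346 - 19451} = \sqrt{211} \cdot \frac{1}{22720} + \frac{3015}{10346 - 19451} = \frac{\sqrt{211}}{22720} + \frac{3015}{-9105} = \frac{\sqrt{211}}{22720} + 3015 \left(- \frac{1}{9105}\right) = \frac{\sqrt{211}}{22720} - \frac{201}{607} = - \frac{201}{607} + \frac{\sqrt{211}}{22720}$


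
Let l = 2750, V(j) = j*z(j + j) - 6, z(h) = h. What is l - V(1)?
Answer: 2754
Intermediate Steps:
V(j) = -6 + 2*j² (V(j) = j*(j + j) - 6 = j*(2*j) - 6 = 2*j² - 6 = -6 + 2*j²)
l - V(1) = 2750 - (-6 + 2*1²) = 2750 - (-6 + 2*1) = 2750 - (-6 + 2) = 2750 - 1*(-4) = 2750 + 4 = 2754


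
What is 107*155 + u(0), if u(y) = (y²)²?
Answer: 16585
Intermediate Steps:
u(y) = y⁴
107*155 + u(0) = 107*155 + 0⁴ = 16585 + 0 = 16585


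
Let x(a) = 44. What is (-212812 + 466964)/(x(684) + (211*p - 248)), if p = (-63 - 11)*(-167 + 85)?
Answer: 31769/160018 ≈ 0.19853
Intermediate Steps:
p = 6068 (p = -74*(-82) = 6068)
(-212812 + 466964)/(x(684) + (211*p - 248)) = (-212812 + 466964)/(44 + (211*6068 - 248)) = 254152/(44 + (1280348 - 248)) = 254152/(44 + 1280100) = 254152/1280144 = 254152*(1/1280144) = 31769/160018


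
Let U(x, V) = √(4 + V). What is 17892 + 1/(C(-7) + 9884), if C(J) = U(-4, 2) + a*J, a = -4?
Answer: 292974756368/16374623 - √6/98247738 ≈ 17892.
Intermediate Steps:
C(J) = √6 - 4*J (C(J) = √(4 + 2) - 4*J = √6 - 4*J)
17892 + 1/(C(-7) + 9884) = 17892 + 1/((√6 - 4*(-7)) + 9884) = 17892 + 1/((√6 + 28) + 9884) = 17892 + 1/((28 + √6) + 9884) = 17892 + 1/(9912 + √6)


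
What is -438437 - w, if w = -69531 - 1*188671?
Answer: -180235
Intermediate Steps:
w = -258202 (w = -69531 - 188671 = -258202)
-438437 - w = -438437 - 1*(-258202) = -438437 + 258202 = -180235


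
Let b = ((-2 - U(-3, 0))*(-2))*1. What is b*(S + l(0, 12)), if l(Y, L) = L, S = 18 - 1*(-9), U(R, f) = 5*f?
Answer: 156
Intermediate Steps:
S = 27 (S = 18 + 9 = 27)
b = 4 (b = ((-2 - 5*0)*(-2))*1 = ((-2 - 1*0)*(-2))*1 = ((-2 + 0)*(-2))*1 = -2*(-2)*1 = 4*1 = 4)
b*(S + l(0, 12)) = 4*(27 + 12) = 4*39 = 156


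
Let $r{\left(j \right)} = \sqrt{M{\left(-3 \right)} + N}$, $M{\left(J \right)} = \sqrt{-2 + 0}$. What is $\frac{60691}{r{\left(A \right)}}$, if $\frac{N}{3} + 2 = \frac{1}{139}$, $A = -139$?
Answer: $\frac{60691 \sqrt{139}}{\sqrt{-831 + 139 i \sqrt{2}}} \approx 2837.5 - 24321.0 i$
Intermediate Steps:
$M{\left(J \right)} = i \sqrt{2}$ ($M{\left(J \right)} = \sqrt{-2} = i \sqrt{2}$)
$N = - \frac{831}{139}$ ($N = -6 + \frac{3}{139} = - \frac{831}{139} \approx -5.9784$)
$r{\left(j \right)} = \sqrt{- \frac{831}{139} + i \sqrt{2}}$ ($r{\left(j \right)} = \sqrt{i \sqrt{2} - \frac{831}{139}} = \sqrt{- \frac{831}{139} + i \sqrt{2}}$)
$\frac{60691}{r{\left(A \right)}} = \frac{60691}{\frac{1}{139} \sqrt{-115509 + 19321 i \sqrt{2}}} = 60691 \frac{139}{\sqrt{-115509 + 19321 i \sqrt{2}}} = \frac{8436049}{\sqrt{-115509 + 19321 i \sqrt{2}}}$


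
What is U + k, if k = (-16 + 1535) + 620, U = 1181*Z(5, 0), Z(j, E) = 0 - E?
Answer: 2139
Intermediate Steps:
Z(j, E) = -E
U = 0 (U = 1181*(-1*0) = 1181*0 = 0)
k = 2139 (k = 1519 + 620 = 2139)
U + k = 0 + 2139 = 2139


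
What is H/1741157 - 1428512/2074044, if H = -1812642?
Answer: -91864160774/53106415131 ≈ -1.7298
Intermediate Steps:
H/1741157 - 1428512/2074044 = -1812642/1741157 - 1428512/2074044 = -1812642*1/1741157 - 1428512*1/2074044 = -106626/102421 - 357128/518511 = -91864160774/53106415131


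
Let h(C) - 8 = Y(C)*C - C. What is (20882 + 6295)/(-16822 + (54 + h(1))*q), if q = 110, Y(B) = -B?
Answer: -27177/10222 ≈ -2.6587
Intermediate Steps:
h(C) = 8 - C - C² (h(C) = 8 + ((-C)*C - C) = 8 + (-C² - C) = 8 + (-C - C²) = 8 - C - C²)
(20882 + 6295)/(-16822 + (54 + h(1))*q) = (20882 + 6295)/(-16822 + (54 + (8 - 1*1 - 1*1²))*110) = 27177/(-16822 + (54 + (8 - 1 - 1*1))*110) = 27177/(-16822 + (54 + (8 - 1 - 1))*110) = 27177/(-16822 + (54 + 6)*110) = 27177/(-16822 + 60*110) = 27177/(-16822 + 6600) = 27177/(-10222) = 27177*(-1/10222) = -27177/10222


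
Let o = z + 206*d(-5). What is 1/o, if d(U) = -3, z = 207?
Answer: -1/411 ≈ -0.0024331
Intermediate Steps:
o = -411 (o = 207 + 206*(-3) = 207 - 618 = -411)
1/o = 1/(-411) = -1/411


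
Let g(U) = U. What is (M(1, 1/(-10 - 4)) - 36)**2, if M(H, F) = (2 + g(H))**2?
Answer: 729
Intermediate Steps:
M(H, F) = (2 + H)**2
(M(1, 1/(-10 - 4)) - 36)**2 = ((2 + 1)**2 - 36)**2 = (3**2 - 36)**2 = (9 - 36)**2 = (-27)**2 = 729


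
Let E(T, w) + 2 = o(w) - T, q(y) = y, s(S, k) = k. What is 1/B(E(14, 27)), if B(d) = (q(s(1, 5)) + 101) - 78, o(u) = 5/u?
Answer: 1/28 ≈ 0.035714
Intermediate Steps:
E(T, w) = -2 - T + 5/w (E(T, w) = -2 + (5/w - T) = -2 + (-T + 5/w) = -2 - T + 5/w)
B(d) = 28 (B(d) = (5 + 101) - 78 = 106 - 78 = 28)
1/B(E(14, 27)) = 1/28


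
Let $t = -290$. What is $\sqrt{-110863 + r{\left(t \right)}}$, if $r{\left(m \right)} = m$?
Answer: $i \sqrt{111153} \approx 333.4 i$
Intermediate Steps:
$\sqrt{-110863 + r{\left(t \right)}} = \sqrt{-110863 - 290} = \sqrt{-111153} = i \sqrt{111153}$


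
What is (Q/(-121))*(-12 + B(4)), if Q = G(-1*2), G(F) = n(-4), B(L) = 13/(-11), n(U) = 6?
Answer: 870/1331 ≈ 0.65364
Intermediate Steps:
B(L) = -13/11 (B(L) = 13*(-1/11) = -13/11)
G(F) = 6
Q = 6
(Q/(-121))*(-12 + B(4)) = (6/(-121))*(-12 - 13/11) = (6*(-1/121))*(-145/11) = -6/121*(-145/11) = 870/1331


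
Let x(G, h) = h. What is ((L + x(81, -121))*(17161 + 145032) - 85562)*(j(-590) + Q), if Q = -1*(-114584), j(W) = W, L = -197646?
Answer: -3656529520550442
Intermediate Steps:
Q = 114584
((L + x(81, -121))*(17161 + 145032) - 85562)*(j(-590) + Q) = ((-197646 - 121)*(17161 + 145032) - 85562)*(-590 + 114584) = (-197767*162193 - 85562)*113994 = (-32076423031 - 85562)*113994 = -32076508593*113994 = -3656529520550442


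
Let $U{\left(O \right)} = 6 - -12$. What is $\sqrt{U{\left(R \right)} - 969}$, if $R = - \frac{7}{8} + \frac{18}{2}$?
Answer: $i \sqrt{951} \approx 30.838 i$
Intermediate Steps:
$R = \frac{65}{8}$ ($R = \left(-7\right) \frac{1}{8} + 18 \cdot \frac{1}{2} = - \frac{7}{8} + 9 = \frac{65}{8} \approx 8.125$)
$U{\left(O \right)} = 18$ ($U{\left(O \right)} = 6 + 12 = 18$)
$\sqrt{U{\left(R \right)} - 969} = \sqrt{18 - 969} = \sqrt{-951} = i \sqrt{951}$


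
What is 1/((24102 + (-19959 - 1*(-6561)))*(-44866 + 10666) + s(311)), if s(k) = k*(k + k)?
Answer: -1/365883358 ≈ -2.7331e-9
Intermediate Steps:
s(k) = 2*k² (s(k) = k*(2*k) = 2*k²)
1/((24102 + (-19959 - 1*(-6561)))*(-44866 + 10666) + s(311)) = 1/((24102 + (-19959 - 1*(-6561)))*(-44866 + 10666) + 2*311²) = 1/((24102 + (-19959 + 6561))*(-34200) + 2*96721) = 1/((24102 - 13398)*(-34200) + 193442) = 1/(10704*(-34200) + 193442) = 1/(-366076800 + 193442) = 1/(-365883358) = -1/365883358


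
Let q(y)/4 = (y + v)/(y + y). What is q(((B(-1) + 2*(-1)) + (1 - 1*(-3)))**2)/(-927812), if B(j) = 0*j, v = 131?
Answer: -135/1855624 ≈ -7.2752e-5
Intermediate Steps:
B(j) = 0
q(y) = 2*(131 + y)/y (q(y) = 4*((y + 131)/(y + y)) = 4*((131 + y)/((2*y))) = 4*((131 + y)*(1/(2*y))) = 4*((131 + y)/(2*y)) = 2*(131 + y)/y)
q(((B(-1) + 2*(-1)) + (1 - 1*(-3)))**2)/(-927812) = (2 + 262/(((0 + 2*(-1)) + (1 - 1*(-3)))**2))/(-927812) = (2 + 262/(((0 - 2) + (1 + 3))**2))*(-1/927812) = (2 + 262/((-2 + 4)**2))*(-1/927812) = (2 + 262/(2**2))*(-1/927812) = (2 + 262/4)*(-1/927812) = (2 + 262*(1/4))*(-1/927812) = (2 + 131/2)*(-1/927812) = (135/2)*(-1/927812) = -135/1855624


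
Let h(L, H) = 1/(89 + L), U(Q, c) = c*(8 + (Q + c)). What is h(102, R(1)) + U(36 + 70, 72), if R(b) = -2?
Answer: 2557873/191 ≈ 13392.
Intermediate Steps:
U(Q, c) = c*(8 + Q + c)
h(102, R(1)) + U(36 + 70, 72) = 1/(89 + 102) + 72*(8 + (36 + 70) + 72) = 1/191 + 72*(8 + 106 + 72) = 1/191 + 72*186 = 1/191 + 13392 = 2557873/191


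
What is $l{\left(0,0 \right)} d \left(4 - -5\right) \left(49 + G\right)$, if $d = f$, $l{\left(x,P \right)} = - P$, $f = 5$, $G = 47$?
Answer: $0$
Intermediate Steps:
$d = 5$
$l{\left(0,0 \right)} d \left(4 - -5\right) \left(49 + G\right) = \left(-1\right) 0 \cdot 5 \left(4 - -5\right) \left(49 + 47\right) = 0 \cdot 5 \left(4 + 5\right) 96 = 0 \cdot 9 \cdot 96 = 0 \cdot 96 = 0$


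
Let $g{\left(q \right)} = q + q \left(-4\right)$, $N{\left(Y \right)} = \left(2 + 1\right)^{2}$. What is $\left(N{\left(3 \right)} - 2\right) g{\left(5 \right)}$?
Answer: $-105$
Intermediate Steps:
$N{\left(Y \right)} = 9$ ($N{\left(Y \right)} = 3^{2} = 9$)
$g{\left(q \right)} = - 3 q$ ($g{\left(q \right)} = q - 4 q = - 3 q$)
$\left(N{\left(3 \right)} - 2\right) g{\left(5 \right)} = \left(9 - 2\right) \left(\left(-3\right) 5\right) = 7 \left(-15\right) = -105$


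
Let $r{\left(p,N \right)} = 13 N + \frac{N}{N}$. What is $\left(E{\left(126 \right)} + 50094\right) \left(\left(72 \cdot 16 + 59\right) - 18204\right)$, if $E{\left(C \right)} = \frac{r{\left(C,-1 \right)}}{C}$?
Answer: $- \frac{17876160196}{21} \approx -8.5125 \cdot 10^{8}$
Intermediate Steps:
$r{\left(p,N \right)} = 1 + 13 N$ ($r{\left(p,N \right)} = 13 N + 1 = 1 + 13 N$)
$E{\left(C \right)} = - \frac{12}{C}$ ($E{\left(C \right)} = \frac{1 + 13 \left(-1\right)}{C} = \frac{1 - 13}{C} = - \frac{12}{C}$)
$\left(E{\left(126 \right)} + 50094\right) \left(\left(72 \cdot 16 + 59\right) - 18204\right) = \left(- \frac{12}{126} + 50094\right) \left(\left(72 \cdot 16 + 59\right) - 18204\right) = \left(\left(-12\right) \frac{1}{126} + 50094\right) \left(\left(1152 + 59\right) - 18204\right) = \left(- \frac{2}{21} + 50094\right) \left(1211 - 18204\right) = \frac{1051972}{21} \left(-16993\right) = - \frac{17876160196}{21}$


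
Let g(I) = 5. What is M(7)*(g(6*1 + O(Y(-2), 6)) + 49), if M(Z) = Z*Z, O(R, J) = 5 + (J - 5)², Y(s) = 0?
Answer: 2646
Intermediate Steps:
O(R, J) = 5 + (-5 + J)²
M(Z) = Z²
M(7)*(g(6*1 + O(Y(-2), 6)) + 49) = 7²*(5 + 49) = 49*54 = 2646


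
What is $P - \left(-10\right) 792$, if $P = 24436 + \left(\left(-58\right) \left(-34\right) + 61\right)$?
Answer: $34389$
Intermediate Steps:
$P = 26469$ ($P = 24436 + \left(1972 + 61\right) = 24436 + 2033 = 26469$)
$P - \left(-10\right) 792 = 26469 - \left(-10\right) 792 = 26469 - -7920 = 26469 + 7920 = 34389$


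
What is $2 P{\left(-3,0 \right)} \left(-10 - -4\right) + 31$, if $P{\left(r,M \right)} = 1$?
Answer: $19$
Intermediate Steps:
$2 P{\left(-3,0 \right)} \left(-10 - -4\right) + 31 = 2 \cdot 1 \left(-10 - -4\right) + 31 = 2 \left(-10 + 4\right) + 31 = 2 \left(-6\right) + 31 = -12 + 31 = 19$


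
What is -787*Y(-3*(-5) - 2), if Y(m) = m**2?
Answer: -133003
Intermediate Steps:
-787*Y(-3*(-5) - 2) = -787*(-3*(-5) - 2)**2 = -787*(15 - 2)**2 = -787*13**2 = -787*169 = -133003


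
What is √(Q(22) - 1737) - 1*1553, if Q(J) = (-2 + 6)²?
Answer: -1553 + I*√1721 ≈ -1553.0 + 41.485*I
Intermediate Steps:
Q(J) = 16 (Q(J) = 4² = 16)
√(Q(22) - 1737) - 1*1553 = √(16 - 1737) - 1*1553 = √(-1721) - 1553 = I*√1721 - 1553 = -1553 + I*√1721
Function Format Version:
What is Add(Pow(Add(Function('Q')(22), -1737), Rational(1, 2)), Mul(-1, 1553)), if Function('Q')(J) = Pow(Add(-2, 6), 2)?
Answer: Add(-1553, Mul(I, Pow(1721, Rational(1, 2)))) ≈ Add(-1553.0, Mul(41.485, I))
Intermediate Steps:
Function('Q')(J) = 16 (Function('Q')(J) = Pow(4, 2) = 16)
Add(Pow(Add(Function('Q')(22), -1737), Rational(1, 2)), Mul(-1, 1553)) = Add(Pow(Add(16, -1737), Rational(1, 2)), Mul(-1, 1553)) = Add(Pow(-1721, Rational(1, 2)), -1553) = Add(Mul(I, Pow(1721, Rational(1, 2))), -1553) = Add(-1553, Mul(I, Pow(1721, Rational(1, 2))))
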